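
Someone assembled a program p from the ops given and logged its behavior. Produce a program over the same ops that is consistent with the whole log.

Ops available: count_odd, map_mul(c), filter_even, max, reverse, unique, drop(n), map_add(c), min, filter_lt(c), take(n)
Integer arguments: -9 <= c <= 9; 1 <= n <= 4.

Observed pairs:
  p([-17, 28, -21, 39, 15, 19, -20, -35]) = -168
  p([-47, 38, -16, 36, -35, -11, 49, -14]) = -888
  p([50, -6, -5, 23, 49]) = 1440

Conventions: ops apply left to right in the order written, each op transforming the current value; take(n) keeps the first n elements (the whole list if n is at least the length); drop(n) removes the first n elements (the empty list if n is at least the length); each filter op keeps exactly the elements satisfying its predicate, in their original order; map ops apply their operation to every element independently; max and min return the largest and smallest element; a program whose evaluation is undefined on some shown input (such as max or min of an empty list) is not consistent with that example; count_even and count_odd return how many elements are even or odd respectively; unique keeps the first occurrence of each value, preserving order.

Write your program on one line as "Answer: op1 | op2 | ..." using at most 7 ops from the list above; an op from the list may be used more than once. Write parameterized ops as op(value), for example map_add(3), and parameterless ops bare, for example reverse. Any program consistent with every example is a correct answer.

map_add(9) | map_add(1) | map_mul(8) | take(1) | map_mul(3) | max

Check, running the answer program on each example:
  [-17, 28, -21, 39, 15, 19, -20, -35] -> [-8, 37, -12, 48, 24, 28, -11, -26] -> [-7, 38, -11, 49, 25, 29, -10, -25] -> [-56, 304, -88, 392, 200, 232, -80, -200] -> [-56] -> [-168] -> -168
  [-47, 38, -16, 36, -35, -11, 49, -14] -> [-38, 47, -7, 45, -26, -2, 58, -5] -> [-37, 48, -6, 46, -25, -1, 59, -4] -> [-296, 384, -48, 368, -200, -8, 472, -32] -> [-296] -> [-888] -> -888
  [50, -6, -5, 23, 49] -> [59, 3, 4, 32, 58] -> [60, 4, 5, 33, 59] -> [480, 32, 40, 264, 472] -> [480] -> [1440] -> 1440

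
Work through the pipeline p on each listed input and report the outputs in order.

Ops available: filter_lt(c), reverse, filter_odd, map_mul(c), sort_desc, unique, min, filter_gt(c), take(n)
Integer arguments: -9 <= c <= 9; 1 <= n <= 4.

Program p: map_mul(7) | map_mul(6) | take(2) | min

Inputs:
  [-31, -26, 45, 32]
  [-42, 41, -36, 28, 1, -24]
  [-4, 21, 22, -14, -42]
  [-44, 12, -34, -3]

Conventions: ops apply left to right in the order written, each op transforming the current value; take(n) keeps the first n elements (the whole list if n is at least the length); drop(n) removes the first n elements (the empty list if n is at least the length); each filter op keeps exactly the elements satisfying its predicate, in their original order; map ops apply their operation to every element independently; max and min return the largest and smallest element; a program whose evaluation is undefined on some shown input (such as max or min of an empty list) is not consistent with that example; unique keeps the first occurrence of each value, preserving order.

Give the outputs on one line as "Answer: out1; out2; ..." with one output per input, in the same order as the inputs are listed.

Execution, op by op:
  [-31, -26, 45, 32] -> [-217, -182, 315, 224] -> [-1302, -1092, 1890, 1344] -> [-1302, -1092] -> -1302
  [-42, 41, -36, 28, 1, -24] -> [-294, 287, -252, 196, 7, -168] -> [-1764, 1722, -1512, 1176, 42, -1008] -> [-1764, 1722] -> -1764
  [-4, 21, 22, -14, -42] -> [-28, 147, 154, -98, -294] -> [-168, 882, 924, -588, -1764] -> [-168, 882] -> -168
  [-44, 12, -34, -3] -> [-308, 84, -238, -21] -> [-1848, 504, -1428, -126] -> [-1848, 504] -> -1848

-1302; -1764; -168; -1848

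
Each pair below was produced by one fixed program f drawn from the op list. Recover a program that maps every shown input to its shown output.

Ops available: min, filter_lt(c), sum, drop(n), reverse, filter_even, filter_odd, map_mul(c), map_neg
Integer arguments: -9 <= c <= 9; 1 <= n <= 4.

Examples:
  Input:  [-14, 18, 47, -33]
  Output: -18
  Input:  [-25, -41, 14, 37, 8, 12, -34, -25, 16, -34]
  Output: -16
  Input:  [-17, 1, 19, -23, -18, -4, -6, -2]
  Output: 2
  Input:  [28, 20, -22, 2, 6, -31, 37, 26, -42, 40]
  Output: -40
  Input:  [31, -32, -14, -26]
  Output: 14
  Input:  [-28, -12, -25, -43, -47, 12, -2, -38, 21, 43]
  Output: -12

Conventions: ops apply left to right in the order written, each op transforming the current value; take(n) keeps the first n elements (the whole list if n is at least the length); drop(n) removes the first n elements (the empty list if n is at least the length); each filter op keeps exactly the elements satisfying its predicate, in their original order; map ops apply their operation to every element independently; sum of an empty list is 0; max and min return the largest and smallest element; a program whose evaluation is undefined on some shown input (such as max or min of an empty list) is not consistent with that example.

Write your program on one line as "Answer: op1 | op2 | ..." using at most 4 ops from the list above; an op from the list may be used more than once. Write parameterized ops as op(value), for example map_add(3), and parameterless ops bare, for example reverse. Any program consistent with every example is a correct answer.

filter_even | map_neg | min

Check, running the answer program on each example:
  [-14, 18, 47, -33] -> [-14, 18] -> [14, -18] -> -18
  [-25, -41, 14, 37, 8, 12, -34, -25, 16, -34] -> [14, 8, 12, -34, 16, -34] -> [-14, -8, -12, 34, -16, 34] -> -16
  [-17, 1, 19, -23, -18, -4, -6, -2] -> [-18, -4, -6, -2] -> [18, 4, 6, 2] -> 2
  [28, 20, -22, 2, 6, -31, 37, 26, -42, 40] -> [28, 20, -22, 2, 6, 26, -42, 40] -> [-28, -20, 22, -2, -6, -26, 42, -40] -> -40
  [31, -32, -14, -26] -> [-32, -14, -26] -> [32, 14, 26] -> 14
  [-28, -12, -25, -43, -47, 12, -2, -38, 21, 43] -> [-28, -12, 12, -2, -38] -> [28, 12, -12, 2, 38] -> -12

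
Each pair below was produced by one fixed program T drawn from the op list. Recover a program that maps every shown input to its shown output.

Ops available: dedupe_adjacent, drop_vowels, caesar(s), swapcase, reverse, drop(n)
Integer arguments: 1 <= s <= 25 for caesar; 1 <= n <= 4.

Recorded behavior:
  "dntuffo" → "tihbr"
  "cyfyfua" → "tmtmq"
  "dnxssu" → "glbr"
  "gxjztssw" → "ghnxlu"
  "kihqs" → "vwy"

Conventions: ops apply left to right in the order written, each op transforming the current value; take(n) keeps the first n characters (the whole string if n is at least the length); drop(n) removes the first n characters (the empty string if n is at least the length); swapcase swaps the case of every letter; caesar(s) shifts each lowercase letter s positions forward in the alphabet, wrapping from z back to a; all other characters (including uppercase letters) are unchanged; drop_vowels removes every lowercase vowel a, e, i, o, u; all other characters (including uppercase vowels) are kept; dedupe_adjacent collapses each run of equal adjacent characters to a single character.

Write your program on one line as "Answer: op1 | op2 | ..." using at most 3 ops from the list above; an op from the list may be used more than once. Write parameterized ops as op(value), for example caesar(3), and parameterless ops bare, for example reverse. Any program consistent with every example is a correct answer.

caesar(14) | reverse | drop(2)

Check, running the answer program on each example:
  "dntuffo" -> "rbhittc" -> "cttihbr" -> "tihbr"
  "cyfyfua" -> "qmtmtio" -> "oitmtmq" -> "tmtmq"
  "dnxssu" -> "rblggi" -> "igglbr" -> "glbr"
  "gxjztssw" -> "ulxnhggk" -> "kgghnxlu" -> "ghnxlu"
  "kihqs" -> "ywveg" -> "gevwy" -> "vwy"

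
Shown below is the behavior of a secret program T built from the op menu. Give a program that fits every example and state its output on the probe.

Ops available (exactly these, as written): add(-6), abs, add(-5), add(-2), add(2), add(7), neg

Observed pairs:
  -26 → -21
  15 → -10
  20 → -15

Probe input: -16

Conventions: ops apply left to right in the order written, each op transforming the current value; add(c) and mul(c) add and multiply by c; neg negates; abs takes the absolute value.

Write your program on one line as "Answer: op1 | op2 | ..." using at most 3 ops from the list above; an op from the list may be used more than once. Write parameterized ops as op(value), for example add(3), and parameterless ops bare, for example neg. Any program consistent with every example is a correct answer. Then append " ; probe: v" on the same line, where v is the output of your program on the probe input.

abs | add(-5) | neg ; probe: -11

Check, running the answer program on each example:
  -26 -> 26 -> 21 -> -21
  15 -> 15 -> 10 -> -10
  20 -> 20 -> 15 -> -15
  probe: -16 -> 16 -> 11 -> -11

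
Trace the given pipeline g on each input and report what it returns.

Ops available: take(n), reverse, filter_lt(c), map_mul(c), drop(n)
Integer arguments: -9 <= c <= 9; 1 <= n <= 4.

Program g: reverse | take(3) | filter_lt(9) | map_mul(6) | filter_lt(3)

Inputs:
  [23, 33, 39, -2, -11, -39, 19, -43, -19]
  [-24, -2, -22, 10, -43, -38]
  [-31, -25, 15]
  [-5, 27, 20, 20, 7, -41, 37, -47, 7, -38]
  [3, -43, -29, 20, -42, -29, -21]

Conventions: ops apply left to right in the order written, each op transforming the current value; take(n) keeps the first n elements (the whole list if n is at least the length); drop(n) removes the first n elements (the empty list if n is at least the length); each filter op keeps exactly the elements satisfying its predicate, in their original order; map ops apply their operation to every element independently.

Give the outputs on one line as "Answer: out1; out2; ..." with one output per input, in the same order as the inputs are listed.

Execution, op by op:
  [23, 33, 39, -2, -11, -39, 19, -43, -19] -> [-19, -43, 19, -39, -11, -2, 39, 33, 23] -> [-19, -43, 19] -> [-19, -43] -> [-114, -258] -> [-114, -258]
  [-24, -2, -22, 10, -43, -38] -> [-38, -43, 10, -22, -2, -24] -> [-38, -43, 10] -> [-38, -43] -> [-228, -258] -> [-228, -258]
  [-31, -25, 15] -> [15, -25, -31] -> [15, -25, -31] -> [-25, -31] -> [-150, -186] -> [-150, -186]
  [-5, 27, 20, 20, 7, -41, 37, -47, 7, -38] -> [-38, 7, -47, 37, -41, 7, 20, 20, 27, -5] -> [-38, 7, -47] -> [-38, 7, -47] -> [-228, 42, -282] -> [-228, -282]
  [3, -43, -29, 20, -42, -29, -21] -> [-21, -29, -42, 20, -29, -43, 3] -> [-21, -29, -42] -> [-21, -29, -42] -> [-126, -174, -252] -> [-126, -174, -252]

[-114, -258]; [-228, -258]; [-150, -186]; [-228, -282]; [-126, -174, -252]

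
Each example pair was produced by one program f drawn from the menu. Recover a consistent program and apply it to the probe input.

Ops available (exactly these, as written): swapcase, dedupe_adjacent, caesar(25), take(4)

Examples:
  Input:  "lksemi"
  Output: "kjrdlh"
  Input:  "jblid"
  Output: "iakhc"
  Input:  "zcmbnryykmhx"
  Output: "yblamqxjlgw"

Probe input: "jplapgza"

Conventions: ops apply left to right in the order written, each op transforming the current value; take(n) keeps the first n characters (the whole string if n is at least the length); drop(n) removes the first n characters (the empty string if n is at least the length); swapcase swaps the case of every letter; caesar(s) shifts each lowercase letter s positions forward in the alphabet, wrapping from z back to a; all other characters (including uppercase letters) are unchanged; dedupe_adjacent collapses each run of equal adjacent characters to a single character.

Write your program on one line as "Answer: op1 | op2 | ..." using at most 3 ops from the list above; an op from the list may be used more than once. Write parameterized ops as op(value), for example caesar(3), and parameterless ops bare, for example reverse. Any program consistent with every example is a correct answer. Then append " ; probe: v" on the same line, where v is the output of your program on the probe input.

dedupe_adjacent | caesar(25) ; probe: "iokzofyz"

Check, running the answer program on each example:
  "lksemi" -> "lksemi" -> "kjrdlh"
  "jblid" -> "jblid" -> "iakhc"
  "zcmbnryykmhx" -> "zcmbnrykmhx" -> "yblamqxjlgw"
  probe: "jplapgza" -> "jplapgza" -> "iokzofyz"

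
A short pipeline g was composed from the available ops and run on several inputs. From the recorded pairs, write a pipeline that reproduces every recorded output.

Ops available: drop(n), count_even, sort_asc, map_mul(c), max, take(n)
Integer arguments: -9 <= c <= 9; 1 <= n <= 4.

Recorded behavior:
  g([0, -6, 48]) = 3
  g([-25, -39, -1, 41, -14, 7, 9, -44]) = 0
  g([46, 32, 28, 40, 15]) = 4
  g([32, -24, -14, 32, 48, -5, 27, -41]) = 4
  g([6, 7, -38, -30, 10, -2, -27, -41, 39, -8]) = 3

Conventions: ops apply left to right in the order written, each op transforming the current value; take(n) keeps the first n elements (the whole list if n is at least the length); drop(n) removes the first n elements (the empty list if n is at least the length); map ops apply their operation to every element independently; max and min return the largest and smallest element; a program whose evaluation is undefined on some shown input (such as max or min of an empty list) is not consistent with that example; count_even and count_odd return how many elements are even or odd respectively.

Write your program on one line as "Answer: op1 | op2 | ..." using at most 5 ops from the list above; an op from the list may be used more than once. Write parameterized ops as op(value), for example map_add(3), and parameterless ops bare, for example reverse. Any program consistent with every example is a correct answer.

take(4) | map_mul(5) | map_mul(-1) | count_even

Check, running the answer program on each example:
  [0, -6, 48] -> [0, -6, 48] -> [0, -30, 240] -> [0, 30, -240] -> 3
  [-25, -39, -1, 41, -14, 7, 9, -44] -> [-25, -39, -1, 41] -> [-125, -195, -5, 205] -> [125, 195, 5, -205] -> 0
  [46, 32, 28, 40, 15] -> [46, 32, 28, 40] -> [230, 160, 140, 200] -> [-230, -160, -140, -200] -> 4
  [32, -24, -14, 32, 48, -5, 27, -41] -> [32, -24, -14, 32] -> [160, -120, -70, 160] -> [-160, 120, 70, -160] -> 4
  [6, 7, -38, -30, 10, -2, -27, -41, 39, -8] -> [6, 7, -38, -30] -> [30, 35, -190, -150] -> [-30, -35, 190, 150] -> 3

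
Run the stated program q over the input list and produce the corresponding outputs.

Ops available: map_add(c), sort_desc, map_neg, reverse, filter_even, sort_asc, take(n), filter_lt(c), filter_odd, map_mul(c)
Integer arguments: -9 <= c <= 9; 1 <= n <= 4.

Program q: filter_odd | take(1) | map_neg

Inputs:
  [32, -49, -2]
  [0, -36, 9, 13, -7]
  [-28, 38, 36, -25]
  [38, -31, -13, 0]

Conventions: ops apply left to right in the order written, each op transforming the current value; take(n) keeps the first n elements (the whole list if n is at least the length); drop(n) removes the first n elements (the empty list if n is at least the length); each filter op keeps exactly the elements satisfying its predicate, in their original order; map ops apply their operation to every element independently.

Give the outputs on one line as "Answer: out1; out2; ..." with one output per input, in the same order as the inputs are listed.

[49]; [-9]; [25]; [31]

Execution, op by op:
  [32, -49, -2] -> [-49] -> [-49] -> [49]
  [0, -36, 9, 13, -7] -> [9, 13, -7] -> [9] -> [-9]
  [-28, 38, 36, -25] -> [-25] -> [-25] -> [25]
  [38, -31, -13, 0] -> [-31, -13] -> [-31] -> [31]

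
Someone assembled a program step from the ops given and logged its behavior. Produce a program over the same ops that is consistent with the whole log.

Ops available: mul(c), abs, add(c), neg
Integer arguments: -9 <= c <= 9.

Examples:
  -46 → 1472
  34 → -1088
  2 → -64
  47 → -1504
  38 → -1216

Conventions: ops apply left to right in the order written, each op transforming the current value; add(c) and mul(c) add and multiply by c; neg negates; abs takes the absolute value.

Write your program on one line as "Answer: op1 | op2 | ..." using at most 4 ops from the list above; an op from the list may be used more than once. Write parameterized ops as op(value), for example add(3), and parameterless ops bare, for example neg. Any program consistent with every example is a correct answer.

mul(-8) | neg | mul(-4)

Check, running the answer program on each example:
  -46 -> 368 -> -368 -> 1472
  34 -> -272 -> 272 -> -1088
  2 -> -16 -> 16 -> -64
  47 -> -376 -> 376 -> -1504
  38 -> -304 -> 304 -> -1216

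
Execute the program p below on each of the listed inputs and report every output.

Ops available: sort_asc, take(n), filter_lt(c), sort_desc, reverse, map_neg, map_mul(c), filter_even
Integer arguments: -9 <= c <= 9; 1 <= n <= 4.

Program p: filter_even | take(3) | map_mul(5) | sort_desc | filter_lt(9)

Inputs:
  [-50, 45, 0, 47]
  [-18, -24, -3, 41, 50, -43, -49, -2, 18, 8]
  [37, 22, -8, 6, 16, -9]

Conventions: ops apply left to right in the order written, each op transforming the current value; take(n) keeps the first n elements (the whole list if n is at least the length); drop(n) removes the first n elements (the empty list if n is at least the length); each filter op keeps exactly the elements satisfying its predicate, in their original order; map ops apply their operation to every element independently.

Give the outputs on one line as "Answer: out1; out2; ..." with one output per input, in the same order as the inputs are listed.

Execution, op by op:
  [-50, 45, 0, 47] -> [-50, 0] -> [-50, 0] -> [-250, 0] -> [0, -250] -> [0, -250]
  [-18, -24, -3, 41, 50, -43, -49, -2, 18, 8] -> [-18, -24, 50, -2, 18, 8] -> [-18, -24, 50] -> [-90, -120, 250] -> [250, -90, -120] -> [-90, -120]
  [37, 22, -8, 6, 16, -9] -> [22, -8, 6, 16] -> [22, -8, 6] -> [110, -40, 30] -> [110, 30, -40] -> [-40]

[0, -250]; [-90, -120]; [-40]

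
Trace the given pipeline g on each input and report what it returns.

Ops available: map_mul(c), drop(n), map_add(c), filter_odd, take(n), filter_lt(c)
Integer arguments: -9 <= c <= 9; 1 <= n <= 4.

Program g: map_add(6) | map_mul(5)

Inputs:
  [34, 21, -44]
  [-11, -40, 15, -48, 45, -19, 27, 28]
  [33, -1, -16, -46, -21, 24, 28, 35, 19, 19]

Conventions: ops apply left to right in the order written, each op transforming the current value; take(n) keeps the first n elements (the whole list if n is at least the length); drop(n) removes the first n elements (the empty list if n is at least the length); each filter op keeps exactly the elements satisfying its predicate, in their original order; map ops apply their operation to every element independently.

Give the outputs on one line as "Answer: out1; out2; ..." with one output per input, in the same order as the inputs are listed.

[200, 135, -190]; [-25, -170, 105, -210, 255, -65, 165, 170]; [195, 25, -50, -200, -75, 150, 170, 205, 125, 125]

Execution, op by op:
  [34, 21, -44] -> [40, 27, -38] -> [200, 135, -190]
  [-11, -40, 15, -48, 45, -19, 27, 28] -> [-5, -34, 21, -42, 51, -13, 33, 34] -> [-25, -170, 105, -210, 255, -65, 165, 170]
  [33, -1, -16, -46, -21, 24, 28, 35, 19, 19] -> [39, 5, -10, -40, -15, 30, 34, 41, 25, 25] -> [195, 25, -50, -200, -75, 150, 170, 205, 125, 125]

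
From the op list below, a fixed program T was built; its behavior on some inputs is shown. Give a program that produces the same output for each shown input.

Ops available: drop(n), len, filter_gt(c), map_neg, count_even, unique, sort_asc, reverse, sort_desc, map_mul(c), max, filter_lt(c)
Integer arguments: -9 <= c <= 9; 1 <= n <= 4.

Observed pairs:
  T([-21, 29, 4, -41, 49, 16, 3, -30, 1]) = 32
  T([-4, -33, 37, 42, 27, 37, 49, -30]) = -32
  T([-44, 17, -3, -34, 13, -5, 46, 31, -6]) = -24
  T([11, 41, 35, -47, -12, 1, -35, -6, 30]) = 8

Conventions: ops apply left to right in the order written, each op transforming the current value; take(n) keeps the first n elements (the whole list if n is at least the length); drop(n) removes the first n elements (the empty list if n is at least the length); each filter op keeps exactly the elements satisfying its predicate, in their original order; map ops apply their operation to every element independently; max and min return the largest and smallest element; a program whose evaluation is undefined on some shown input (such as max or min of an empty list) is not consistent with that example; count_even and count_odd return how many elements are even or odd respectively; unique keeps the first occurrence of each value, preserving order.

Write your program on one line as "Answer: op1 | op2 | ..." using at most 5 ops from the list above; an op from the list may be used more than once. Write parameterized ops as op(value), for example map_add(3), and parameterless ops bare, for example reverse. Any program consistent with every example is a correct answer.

filter_lt(6) | map_mul(8) | reverse | max

Check, running the answer program on each example:
  [-21, 29, 4, -41, 49, 16, 3, -30, 1] -> [-21, 4, -41, 3, -30, 1] -> [-168, 32, -328, 24, -240, 8] -> [8, -240, 24, -328, 32, -168] -> 32
  [-4, -33, 37, 42, 27, 37, 49, -30] -> [-4, -33, -30] -> [-32, -264, -240] -> [-240, -264, -32] -> -32
  [-44, 17, -3, -34, 13, -5, 46, 31, -6] -> [-44, -3, -34, -5, -6] -> [-352, -24, -272, -40, -48] -> [-48, -40, -272, -24, -352] -> -24
  [11, 41, 35, -47, -12, 1, -35, -6, 30] -> [-47, -12, 1, -35, -6] -> [-376, -96, 8, -280, -48] -> [-48, -280, 8, -96, -376] -> 8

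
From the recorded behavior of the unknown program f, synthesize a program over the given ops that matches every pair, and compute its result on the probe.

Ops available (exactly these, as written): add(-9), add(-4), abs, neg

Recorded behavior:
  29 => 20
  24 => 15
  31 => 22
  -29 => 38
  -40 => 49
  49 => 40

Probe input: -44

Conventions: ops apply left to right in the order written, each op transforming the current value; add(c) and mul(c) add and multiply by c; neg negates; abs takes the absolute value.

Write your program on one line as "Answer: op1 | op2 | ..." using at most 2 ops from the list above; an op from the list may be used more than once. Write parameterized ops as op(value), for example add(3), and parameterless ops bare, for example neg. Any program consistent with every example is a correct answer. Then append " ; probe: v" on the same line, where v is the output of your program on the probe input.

add(-9) | abs ; probe: 53

Check, running the answer program on each example:
  29 -> 20 -> 20
  24 -> 15 -> 15
  31 -> 22 -> 22
  -29 -> -38 -> 38
  -40 -> -49 -> 49
  49 -> 40 -> 40
  probe: -44 -> -53 -> 53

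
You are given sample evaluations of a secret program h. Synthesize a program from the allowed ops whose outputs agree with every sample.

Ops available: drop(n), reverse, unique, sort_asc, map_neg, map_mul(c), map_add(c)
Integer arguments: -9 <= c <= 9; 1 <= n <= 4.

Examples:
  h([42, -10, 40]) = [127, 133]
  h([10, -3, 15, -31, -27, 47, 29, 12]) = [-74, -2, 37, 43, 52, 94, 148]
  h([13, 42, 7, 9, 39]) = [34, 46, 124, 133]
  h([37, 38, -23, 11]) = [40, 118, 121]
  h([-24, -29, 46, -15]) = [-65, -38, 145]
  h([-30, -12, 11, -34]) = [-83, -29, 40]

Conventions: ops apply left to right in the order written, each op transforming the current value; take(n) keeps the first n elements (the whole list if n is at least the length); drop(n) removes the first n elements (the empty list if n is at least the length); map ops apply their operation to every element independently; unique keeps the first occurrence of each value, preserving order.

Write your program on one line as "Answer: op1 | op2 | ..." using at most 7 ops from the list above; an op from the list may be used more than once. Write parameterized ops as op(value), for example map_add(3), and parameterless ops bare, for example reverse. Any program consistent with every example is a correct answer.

map_add(4) | map_mul(-3) | map_neg | sort_asc | map_add(-5) | drop(1)

Check, running the answer program on each example:
  [42, -10, 40] -> [46, -6, 44] -> [-138, 18, -132] -> [138, -18, 132] -> [-18, 132, 138] -> [-23, 127, 133] -> [127, 133]
  [10, -3, 15, -31, -27, 47, 29, 12] -> [14, 1, 19, -27, -23, 51, 33, 16] -> [-42, -3, -57, 81, 69, -153, -99, -48] -> [42, 3, 57, -81, -69, 153, 99, 48] -> [-81, -69, 3, 42, 48, 57, 99, 153] -> [-86, -74, -2, 37, 43, 52, 94, 148] -> [-74, -2, 37, 43, 52, 94, 148]
  [13, 42, 7, 9, 39] -> [17, 46, 11, 13, 43] -> [-51, -138, -33, -39, -129] -> [51, 138, 33, 39, 129] -> [33, 39, 51, 129, 138] -> [28, 34, 46, 124, 133] -> [34, 46, 124, 133]
  [37, 38, -23, 11] -> [41, 42, -19, 15] -> [-123, -126, 57, -45] -> [123, 126, -57, 45] -> [-57, 45, 123, 126] -> [-62, 40, 118, 121] -> [40, 118, 121]
  [-24, -29, 46, -15] -> [-20, -25, 50, -11] -> [60, 75, -150, 33] -> [-60, -75, 150, -33] -> [-75, -60, -33, 150] -> [-80, -65, -38, 145] -> [-65, -38, 145]
  [-30, -12, 11, -34] -> [-26, -8, 15, -30] -> [78, 24, -45, 90] -> [-78, -24, 45, -90] -> [-90, -78, -24, 45] -> [-95, -83, -29, 40] -> [-83, -29, 40]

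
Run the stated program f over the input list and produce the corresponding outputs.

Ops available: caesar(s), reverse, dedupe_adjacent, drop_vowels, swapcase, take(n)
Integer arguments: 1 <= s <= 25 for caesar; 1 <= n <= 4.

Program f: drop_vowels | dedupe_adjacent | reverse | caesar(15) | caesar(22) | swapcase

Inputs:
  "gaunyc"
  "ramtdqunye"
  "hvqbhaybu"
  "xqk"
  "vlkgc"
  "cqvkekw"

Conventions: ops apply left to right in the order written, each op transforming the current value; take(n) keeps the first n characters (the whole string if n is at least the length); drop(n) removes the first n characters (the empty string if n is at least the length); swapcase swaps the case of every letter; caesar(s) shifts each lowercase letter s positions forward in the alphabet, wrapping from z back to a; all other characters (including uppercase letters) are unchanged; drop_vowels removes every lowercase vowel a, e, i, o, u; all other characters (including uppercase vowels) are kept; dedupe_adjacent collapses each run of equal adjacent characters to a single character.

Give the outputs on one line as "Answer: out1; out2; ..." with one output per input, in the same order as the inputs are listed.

"NJYR"; "JYBOEXC"; "MJSMBGS"; "VBI"; "NRVWG"; "HVGBN"

Execution, op by op:
  "gaunyc" -> "gnyc" -> "gnyc" -> "cyng" -> "rncv" -> "njyr" -> "NJYR"
  "ramtdqunye" -> "rmtdqny" -> "rmtdqny" -> "ynqdtmr" -> "ncfsibg" -> "jyboexc" -> "JYBOEXC"
  "hvqbhaybu" -> "hvqbhyb" -> "hvqbhyb" -> "byhbqvh" -> "qnwqfkw" -> "mjsmbgs" -> "MJSMBGS"
  "xqk" -> "xqk" -> "xqk" -> "kqx" -> "zfm" -> "vbi" -> "VBI"
  "vlkgc" -> "vlkgc" -> "vlkgc" -> "cgklv" -> "rvzak" -> "nrvwg" -> "NRVWG"
  "cqvkekw" -> "cqvkkw" -> "cqvkw" -> "wkvqc" -> "lzkfr" -> "hvgbn" -> "HVGBN"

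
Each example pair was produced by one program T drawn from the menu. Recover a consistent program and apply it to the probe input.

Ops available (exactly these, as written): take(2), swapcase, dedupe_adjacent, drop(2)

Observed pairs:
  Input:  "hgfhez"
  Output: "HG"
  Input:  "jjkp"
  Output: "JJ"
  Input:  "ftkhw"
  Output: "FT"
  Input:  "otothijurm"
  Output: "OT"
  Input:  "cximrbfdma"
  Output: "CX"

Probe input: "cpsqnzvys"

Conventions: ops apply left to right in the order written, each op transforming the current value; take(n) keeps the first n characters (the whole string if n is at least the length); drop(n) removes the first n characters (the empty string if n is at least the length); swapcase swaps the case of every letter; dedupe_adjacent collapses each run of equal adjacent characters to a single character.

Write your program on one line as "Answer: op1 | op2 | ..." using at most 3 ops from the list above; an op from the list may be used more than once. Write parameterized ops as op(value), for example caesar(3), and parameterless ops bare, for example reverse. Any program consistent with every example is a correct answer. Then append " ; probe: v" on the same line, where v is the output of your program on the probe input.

swapcase | take(2) ; probe: "CP"

Check, running the answer program on each example:
  "hgfhez" -> "HGFHEZ" -> "HG"
  "jjkp" -> "JJKP" -> "JJ"
  "ftkhw" -> "FTKHW" -> "FT"
  "otothijurm" -> "OTOTHIJURM" -> "OT"
  "cximrbfdma" -> "CXIMRBFDMA" -> "CX"
  probe: "cpsqnzvys" -> "CPSQNZVYS" -> "CP"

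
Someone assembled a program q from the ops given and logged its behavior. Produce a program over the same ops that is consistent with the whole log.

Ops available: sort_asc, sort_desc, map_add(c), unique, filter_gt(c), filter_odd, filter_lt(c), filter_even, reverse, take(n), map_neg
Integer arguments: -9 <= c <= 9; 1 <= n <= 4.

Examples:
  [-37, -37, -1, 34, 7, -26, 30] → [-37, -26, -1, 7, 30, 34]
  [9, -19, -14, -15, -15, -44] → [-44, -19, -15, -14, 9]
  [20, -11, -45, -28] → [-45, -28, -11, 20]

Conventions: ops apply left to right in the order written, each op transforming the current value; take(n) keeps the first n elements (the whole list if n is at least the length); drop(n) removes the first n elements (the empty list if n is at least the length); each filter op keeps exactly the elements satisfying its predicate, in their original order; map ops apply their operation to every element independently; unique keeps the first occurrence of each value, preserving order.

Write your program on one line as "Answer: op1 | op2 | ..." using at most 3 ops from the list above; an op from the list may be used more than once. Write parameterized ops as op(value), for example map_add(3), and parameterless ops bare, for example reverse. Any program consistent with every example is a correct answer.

unique | sort_asc

Check, running the answer program on each example:
  [-37, -37, -1, 34, 7, -26, 30] -> [-37, -1, 34, 7, -26, 30] -> [-37, -26, -1, 7, 30, 34]
  [9, -19, -14, -15, -15, -44] -> [9, -19, -14, -15, -44] -> [-44, -19, -15, -14, 9]
  [20, -11, -45, -28] -> [20, -11, -45, -28] -> [-45, -28, -11, 20]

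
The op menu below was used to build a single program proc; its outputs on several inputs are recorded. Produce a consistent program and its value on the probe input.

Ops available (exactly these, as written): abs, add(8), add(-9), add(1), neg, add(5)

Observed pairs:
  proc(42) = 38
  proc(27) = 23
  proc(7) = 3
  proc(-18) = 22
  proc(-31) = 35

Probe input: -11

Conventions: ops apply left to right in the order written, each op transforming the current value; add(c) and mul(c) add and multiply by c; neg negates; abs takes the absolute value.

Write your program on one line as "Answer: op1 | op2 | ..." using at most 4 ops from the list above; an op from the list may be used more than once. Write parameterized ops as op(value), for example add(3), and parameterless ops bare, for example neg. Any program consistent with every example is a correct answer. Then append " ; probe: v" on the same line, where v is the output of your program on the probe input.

add(5) | add(-9) | abs ; probe: 15

Check, running the answer program on each example:
  42 -> 47 -> 38 -> 38
  27 -> 32 -> 23 -> 23
  7 -> 12 -> 3 -> 3
  -18 -> -13 -> -22 -> 22
  -31 -> -26 -> -35 -> 35
  probe: -11 -> -6 -> -15 -> 15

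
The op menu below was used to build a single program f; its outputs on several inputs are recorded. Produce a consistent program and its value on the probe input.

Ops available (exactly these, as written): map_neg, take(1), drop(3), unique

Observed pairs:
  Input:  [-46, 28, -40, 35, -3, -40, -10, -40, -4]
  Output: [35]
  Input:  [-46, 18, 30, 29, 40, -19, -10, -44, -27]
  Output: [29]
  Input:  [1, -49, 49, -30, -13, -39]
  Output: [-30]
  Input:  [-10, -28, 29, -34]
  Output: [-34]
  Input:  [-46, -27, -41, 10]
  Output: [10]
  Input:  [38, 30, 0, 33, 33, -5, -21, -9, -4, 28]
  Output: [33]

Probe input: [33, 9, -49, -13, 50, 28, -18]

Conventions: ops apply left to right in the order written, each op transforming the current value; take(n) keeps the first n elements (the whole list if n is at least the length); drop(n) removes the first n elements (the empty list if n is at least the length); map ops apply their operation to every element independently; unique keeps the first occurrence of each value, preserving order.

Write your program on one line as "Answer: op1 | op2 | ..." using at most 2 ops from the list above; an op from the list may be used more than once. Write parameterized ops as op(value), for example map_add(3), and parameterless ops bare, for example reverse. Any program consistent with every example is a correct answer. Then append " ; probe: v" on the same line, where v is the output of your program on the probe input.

drop(3) | take(1) ; probe: [-13]

Check, running the answer program on each example:
  [-46, 28, -40, 35, -3, -40, -10, -40, -4] -> [35, -3, -40, -10, -40, -4] -> [35]
  [-46, 18, 30, 29, 40, -19, -10, -44, -27] -> [29, 40, -19, -10, -44, -27] -> [29]
  [1, -49, 49, -30, -13, -39] -> [-30, -13, -39] -> [-30]
  [-10, -28, 29, -34] -> [-34] -> [-34]
  [-46, -27, -41, 10] -> [10] -> [10]
  [38, 30, 0, 33, 33, -5, -21, -9, -4, 28] -> [33, 33, -5, -21, -9, -4, 28] -> [33]
  probe: [33, 9, -49, -13, 50, 28, -18] -> [-13, 50, 28, -18] -> [-13]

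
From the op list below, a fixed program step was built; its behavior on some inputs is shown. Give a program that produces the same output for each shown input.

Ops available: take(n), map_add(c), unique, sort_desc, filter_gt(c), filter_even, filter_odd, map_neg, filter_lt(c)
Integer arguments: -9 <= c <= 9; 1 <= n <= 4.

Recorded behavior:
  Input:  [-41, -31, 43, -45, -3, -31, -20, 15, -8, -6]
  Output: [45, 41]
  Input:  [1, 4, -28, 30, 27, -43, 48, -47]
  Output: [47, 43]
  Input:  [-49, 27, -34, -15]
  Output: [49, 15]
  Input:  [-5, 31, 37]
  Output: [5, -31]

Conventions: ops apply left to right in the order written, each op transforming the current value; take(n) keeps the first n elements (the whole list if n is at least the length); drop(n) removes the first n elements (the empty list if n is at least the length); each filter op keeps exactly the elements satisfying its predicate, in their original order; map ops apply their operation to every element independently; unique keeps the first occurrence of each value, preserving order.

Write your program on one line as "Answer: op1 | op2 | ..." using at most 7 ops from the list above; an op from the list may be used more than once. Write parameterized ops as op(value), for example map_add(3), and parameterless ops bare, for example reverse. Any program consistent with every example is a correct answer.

map_neg | filter_odd | unique | take(4) | sort_desc | take(2)

Check, running the answer program on each example:
  [-41, -31, 43, -45, -3, -31, -20, 15, -8, -6] -> [41, 31, -43, 45, 3, 31, 20, -15, 8, 6] -> [41, 31, -43, 45, 3, 31, -15] -> [41, 31, -43, 45, 3, -15] -> [41, 31, -43, 45] -> [45, 41, 31, -43] -> [45, 41]
  [1, 4, -28, 30, 27, -43, 48, -47] -> [-1, -4, 28, -30, -27, 43, -48, 47] -> [-1, -27, 43, 47] -> [-1, -27, 43, 47] -> [-1, -27, 43, 47] -> [47, 43, -1, -27] -> [47, 43]
  [-49, 27, -34, -15] -> [49, -27, 34, 15] -> [49, -27, 15] -> [49, -27, 15] -> [49, -27, 15] -> [49, 15, -27] -> [49, 15]
  [-5, 31, 37] -> [5, -31, -37] -> [5, -31, -37] -> [5, -31, -37] -> [5, -31, -37] -> [5, -31, -37] -> [5, -31]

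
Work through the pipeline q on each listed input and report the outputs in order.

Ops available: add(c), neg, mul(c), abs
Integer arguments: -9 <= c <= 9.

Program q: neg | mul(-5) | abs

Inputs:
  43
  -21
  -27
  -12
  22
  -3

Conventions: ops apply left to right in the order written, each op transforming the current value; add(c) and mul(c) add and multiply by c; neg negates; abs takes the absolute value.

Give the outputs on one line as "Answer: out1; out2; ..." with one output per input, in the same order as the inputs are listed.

215; 105; 135; 60; 110; 15

Execution, op by op:
  43 -> -43 -> 215 -> 215
  -21 -> 21 -> -105 -> 105
  -27 -> 27 -> -135 -> 135
  -12 -> 12 -> -60 -> 60
  22 -> -22 -> 110 -> 110
  -3 -> 3 -> -15 -> 15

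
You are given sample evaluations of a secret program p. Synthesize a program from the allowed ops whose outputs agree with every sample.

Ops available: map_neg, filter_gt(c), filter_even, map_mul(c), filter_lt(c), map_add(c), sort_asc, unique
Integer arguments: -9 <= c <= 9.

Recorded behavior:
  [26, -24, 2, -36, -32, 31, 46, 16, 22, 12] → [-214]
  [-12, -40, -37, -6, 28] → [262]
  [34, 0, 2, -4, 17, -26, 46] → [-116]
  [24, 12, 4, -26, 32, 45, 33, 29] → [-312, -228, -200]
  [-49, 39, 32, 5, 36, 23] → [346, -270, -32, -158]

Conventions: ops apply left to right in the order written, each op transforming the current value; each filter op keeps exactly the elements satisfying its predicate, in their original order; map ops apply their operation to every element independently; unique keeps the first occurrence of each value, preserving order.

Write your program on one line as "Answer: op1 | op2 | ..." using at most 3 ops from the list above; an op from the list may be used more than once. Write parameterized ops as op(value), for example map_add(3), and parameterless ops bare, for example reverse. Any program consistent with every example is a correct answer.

map_mul(-7) | map_add(3) | filter_even

Check, running the answer program on each example:
  [26, -24, 2, -36, -32, 31, 46, 16, 22, 12] -> [-182, 168, -14, 252, 224, -217, -322, -112, -154, -84] -> [-179, 171, -11, 255, 227, -214, -319, -109, -151, -81] -> [-214]
  [-12, -40, -37, -6, 28] -> [84, 280, 259, 42, -196] -> [87, 283, 262, 45, -193] -> [262]
  [34, 0, 2, -4, 17, -26, 46] -> [-238, 0, -14, 28, -119, 182, -322] -> [-235, 3, -11, 31, -116, 185, -319] -> [-116]
  [24, 12, 4, -26, 32, 45, 33, 29] -> [-168, -84, -28, 182, -224, -315, -231, -203] -> [-165, -81, -25, 185, -221, -312, -228, -200] -> [-312, -228, -200]
  [-49, 39, 32, 5, 36, 23] -> [343, -273, -224, -35, -252, -161] -> [346, -270, -221, -32, -249, -158] -> [346, -270, -32, -158]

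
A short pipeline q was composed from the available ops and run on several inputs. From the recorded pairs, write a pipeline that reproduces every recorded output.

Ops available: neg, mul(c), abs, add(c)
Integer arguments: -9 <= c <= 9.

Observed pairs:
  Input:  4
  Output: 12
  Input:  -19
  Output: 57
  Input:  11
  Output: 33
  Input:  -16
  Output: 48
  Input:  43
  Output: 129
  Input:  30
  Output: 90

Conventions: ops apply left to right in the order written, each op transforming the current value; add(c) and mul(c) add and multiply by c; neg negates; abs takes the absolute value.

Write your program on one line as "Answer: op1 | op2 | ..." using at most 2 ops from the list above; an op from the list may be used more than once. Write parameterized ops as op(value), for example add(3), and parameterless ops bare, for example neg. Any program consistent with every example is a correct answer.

mul(3) | abs

Check, running the answer program on each example:
  4 -> 12 -> 12
  -19 -> -57 -> 57
  11 -> 33 -> 33
  -16 -> -48 -> 48
  43 -> 129 -> 129
  30 -> 90 -> 90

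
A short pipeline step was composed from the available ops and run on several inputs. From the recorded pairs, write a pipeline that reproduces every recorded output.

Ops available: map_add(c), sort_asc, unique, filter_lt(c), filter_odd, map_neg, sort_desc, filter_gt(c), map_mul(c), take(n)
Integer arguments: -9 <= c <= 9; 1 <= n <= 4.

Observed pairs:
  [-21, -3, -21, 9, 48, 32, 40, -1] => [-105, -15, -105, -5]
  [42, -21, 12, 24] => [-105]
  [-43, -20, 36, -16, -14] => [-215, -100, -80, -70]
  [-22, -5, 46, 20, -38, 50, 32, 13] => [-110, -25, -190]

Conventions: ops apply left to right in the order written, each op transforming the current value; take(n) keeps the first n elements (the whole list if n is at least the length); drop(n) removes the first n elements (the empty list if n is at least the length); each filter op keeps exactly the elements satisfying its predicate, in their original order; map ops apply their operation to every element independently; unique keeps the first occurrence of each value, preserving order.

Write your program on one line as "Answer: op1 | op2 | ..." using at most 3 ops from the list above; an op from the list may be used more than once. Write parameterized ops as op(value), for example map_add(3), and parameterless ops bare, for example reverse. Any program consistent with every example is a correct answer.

map_mul(-5) | map_neg | filter_lt(1)

Check, running the answer program on each example:
  [-21, -3, -21, 9, 48, 32, 40, -1] -> [105, 15, 105, -45, -240, -160, -200, 5] -> [-105, -15, -105, 45, 240, 160, 200, -5] -> [-105, -15, -105, -5]
  [42, -21, 12, 24] -> [-210, 105, -60, -120] -> [210, -105, 60, 120] -> [-105]
  [-43, -20, 36, -16, -14] -> [215, 100, -180, 80, 70] -> [-215, -100, 180, -80, -70] -> [-215, -100, -80, -70]
  [-22, -5, 46, 20, -38, 50, 32, 13] -> [110, 25, -230, -100, 190, -250, -160, -65] -> [-110, -25, 230, 100, -190, 250, 160, 65] -> [-110, -25, -190]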